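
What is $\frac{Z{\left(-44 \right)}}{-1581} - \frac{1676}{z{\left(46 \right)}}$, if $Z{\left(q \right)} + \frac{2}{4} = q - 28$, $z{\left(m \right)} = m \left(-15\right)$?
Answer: $\frac{899927}{363630} \approx 2.4748$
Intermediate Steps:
$z{\left(m \right)} = - 15 m$
$Z{\left(q \right)} = - \frac{57}{2} + q$ ($Z{\left(q \right)} = - \frac{1}{2} + \left(q - 28\right) = - \frac{1}{2} + \left(-28 + q\right) = - \frac{57}{2} + q$)
$\frac{Z{\left(-44 \right)}}{-1581} - \frac{1676}{z{\left(46 \right)}} = \frac{- \frac{57}{2} - 44}{-1581} - \frac{1676}{\left(-15\right) 46} = \left(- \frac{145}{2}\right) \left(- \frac{1}{1581}\right) - \frac{1676}{-690} = \frac{145}{3162} - - \frac{838}{345} = \frac{145}{3162} + \frac{838}{345} = \frac{899927}{363630}$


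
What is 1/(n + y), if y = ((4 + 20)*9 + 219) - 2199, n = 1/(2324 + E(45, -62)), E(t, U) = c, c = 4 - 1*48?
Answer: -2280/4021919 ≈ -0.00056689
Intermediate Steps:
c = -44 (c = 4 - 48 = -44)
E(t, U) = -44
n = 1/2280 (n = 1/(2324 - 44) = 1/2280 ≈ 0.00043860)
y = -1764 (y = (24*9 + 219) - 2199 = (216 + 219) - 2199 = 435 - 2199 = -1764)
1/(n + y) = 1/(1/2280 - 1764) = 1/(-4021919/2280) = -2280/4021919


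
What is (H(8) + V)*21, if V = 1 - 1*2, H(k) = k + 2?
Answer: 189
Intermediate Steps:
H(k) = 2 + k
V = -1 (V = 1 - 2 = -1)
(H(8) + V)*21 = ((2 + 8) - 1)*21 = (10 - 1)*21 = 9*21 = 189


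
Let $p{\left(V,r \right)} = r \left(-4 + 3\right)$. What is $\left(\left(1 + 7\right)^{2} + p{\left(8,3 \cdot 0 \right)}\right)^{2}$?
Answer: $4096$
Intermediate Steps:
$p{\left(V,r \right)} = - r$ ($p{\left(V,r \right)} = r \left(-1\right) = - r$)
$\left(\left(1 + 7\right)^{2} + p{\left(8,3 \cdot 0 \right)}\right)^{2} = \left(\left(1 + 7\right)^{2} - 3 \cdot 0\right)^{2} = \left(8^{2} - 0\right)^{2} = \left(64 + 0\right)^{2} = 64^{2} = 4096$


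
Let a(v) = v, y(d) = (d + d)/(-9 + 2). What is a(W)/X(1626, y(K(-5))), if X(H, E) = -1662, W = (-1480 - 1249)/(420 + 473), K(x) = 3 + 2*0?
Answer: 2729/1484166 ≈ 0.0018387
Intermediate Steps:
K(x) = 3 (K(x) = 3 + 0 = 3)
W = -2729/893 ≈ -3.0560
y(d) = -2*d/7 (y(d) = (2*d)/(-7) = (2*d)*(-1/7) = -2*d/7)
a(W)/X(1626, y(K(-5))) = -2729/893/(-1662) = -2729/893*(-1/1662) = 2729/1484166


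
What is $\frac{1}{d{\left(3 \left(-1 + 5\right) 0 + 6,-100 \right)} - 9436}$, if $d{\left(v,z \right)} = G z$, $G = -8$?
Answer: $- \frac{1}{8636} \approx -0.00011579$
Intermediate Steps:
$d{\left(v,z \right)} = - 8 z$
$\frac{1}{d{\left(3 \left(-1 + 5\right) 0 + 6,-100 \right)} - 9436} = \frac{1}{\left(-8\right) \left(-100\right) - 9436} = \frac{1}{800 - 9436} = \frac{1}{-8636} = - \frac{1}{8636}$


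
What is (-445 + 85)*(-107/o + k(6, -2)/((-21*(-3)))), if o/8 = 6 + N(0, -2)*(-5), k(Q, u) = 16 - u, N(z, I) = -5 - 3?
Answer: 585/322 ≈ 1.8168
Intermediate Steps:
N(z, I) = -8
o = 368 (o = 8*(6 - 8*(-5)) = 8*(6 + 40) = 8*46 = 368)
(-445 + 85)*(-107/o + k(6, -2)/((-21*(-3)))) = (-445 + 85)*(-107/368 + (16 - 1*(-2))/((-21*(-3)))) = -360*(-107*1/368 + (16 + 2)/63) = -360*(-107/368 + 18*(1/63)) = -360*(-107/368 + 2/7) = -360*(-13/2576) = 585/322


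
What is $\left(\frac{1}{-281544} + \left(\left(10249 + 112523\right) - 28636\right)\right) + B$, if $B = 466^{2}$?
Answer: $\frac{87642394847}{281544} \approx 3.1129 \cdot 10^{5}$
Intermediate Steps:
$B = 217156$
$\left(\frac{1}{-281544} + \left(\left(10249 + 112523\right) - 28636\right)\right) + B = \left(\frac{1}{-281544} + \left(\left(10249 + 112523\right) - 28636\right)\right) + 217156 = \left(- \frac{1}{281544} + \left(122772 - 28636\right)\right) + 217156 = \left(- \frac{1}{281544} + 94136\right) + 217156 = \frac{26503425983}{281544} + 217156 = \frac{87642394847}{281544}$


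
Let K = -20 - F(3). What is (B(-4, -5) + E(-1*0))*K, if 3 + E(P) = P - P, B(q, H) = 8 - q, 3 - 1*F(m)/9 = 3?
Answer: -180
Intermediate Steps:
F(m) = 0 (F(m) = 27 - 9*3 = 27 - 27 = 0)
K = -20 (K = -20 - 1*0 = -20 + 0 = -20)
E(P) = -3 (E(P) = -3 + (P - P) = -3 + 0 = -3)
(B(-4, -5) + E(-1*0))*K = ((8 - 1*(-4)) - 3)*(-20) = ((8 + 4) - 3)*(-20) = (12 - 3)*(-20) = 9*(-20) = -180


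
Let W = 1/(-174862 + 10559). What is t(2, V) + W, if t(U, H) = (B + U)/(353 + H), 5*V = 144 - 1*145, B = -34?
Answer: -6572561/72457623 ≈ -0.090709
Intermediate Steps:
V = -1/5 (V = (144 - 1*145)/5 = (144 - 145)/5 = (1/5)*(-1) = -1/5 ≈ -0.20000)
W = -1/164303 (W = 1/(-164303) = -1/164303 ≈ -6.0863e-6)
t(U, H) = (-34 + U)/(353 + H)
t(2, V) + W = (-34 + 2)/(353 - 1/5) - 1/164303 = -32/(1764/5) - 1/164303 = (5/1764)*(-32) - 1/164303 = -40/441 - 1/164303 = -6572561/72457623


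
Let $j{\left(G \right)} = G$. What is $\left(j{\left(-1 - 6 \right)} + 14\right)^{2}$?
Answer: $49$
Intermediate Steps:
$\left(j{\left(-1 - 6 \right)} + 14\right)^{2} = \left(\left(-1 - 6\right) + 14\right)^{2} = \left(-7 + 14\right)^{2} = 7^{2} = 49$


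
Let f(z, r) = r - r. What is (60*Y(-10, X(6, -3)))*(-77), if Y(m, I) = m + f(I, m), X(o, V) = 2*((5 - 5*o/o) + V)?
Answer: 46200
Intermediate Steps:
X(o, V) = 2*V (X(o, V) = 2*((5 - 5*1) + V) = 2*((5 - 5) + V) = 2*(0 + V) = 2*V)
f(z, r) = 0
Y(m, I) = m (Y(m, I) = m + 0 = m)
(60*Y(-10, X(6, -3)))*(-77) = (60*(-10))*(-77) = -600*(-77) = 46200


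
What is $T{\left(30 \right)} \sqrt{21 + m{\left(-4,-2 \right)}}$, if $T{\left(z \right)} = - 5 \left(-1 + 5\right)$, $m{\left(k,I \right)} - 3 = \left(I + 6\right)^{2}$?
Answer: $- 40 \sqrt{10} \approx -126.49$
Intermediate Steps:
$m{\left(k,I \right)} = 3 + \left(6 + I\right)^{2}$ ($m{\left(k,I \right)} = 3 + \left(I + 6\right)^{2} = 3 + \left(6 + I\right)^{2}$)
$T{\left(z \right)} = -20$ ($T{\left(z \right)} = \left(-5\right) 4 = -20$)
$T{\left(30 \right)} \sqrt{21 + m{\left(-4,-2 \right)}} = - 20 \sqrt{21 + \left(3 + \left(6 - 2\right)^{2}\right)} = - 20 \sqrt{21 + \left(3 + 4^{2}\right)} = - 20 \sqrt{21 + \left(3 + 16\right)} = - 20 \sqrt{21 + 19} = - 20 \sqrt{40} = - 20 \cdot 2 \sqrt{10} = - 40 \sqrt{10}$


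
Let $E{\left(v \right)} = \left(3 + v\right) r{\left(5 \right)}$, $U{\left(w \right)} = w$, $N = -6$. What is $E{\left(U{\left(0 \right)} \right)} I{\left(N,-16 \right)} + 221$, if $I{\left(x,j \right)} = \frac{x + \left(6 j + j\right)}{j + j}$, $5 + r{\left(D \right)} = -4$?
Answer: $\frac{1943}{16} \approx 121.44$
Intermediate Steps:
$r{\left(D \right)} = -9$ ($r{\left(D \right)} = -5 - 4 = -9$)
$E{\left(v \right)} = -27 - 9 v$ ($E{\left(v \right)} = \left(3 + v\right) \left(-9\right) = -27 - 9 v$)
$I{\left(x,j \right)} = \frac{x + 7 j}{2 j}$
$E{\left(U{\left(0 \right)} \right)} I{\left(N,-16 \right)} + 221 = \left(-27 - 0\right) \frac{-6 + 7 \left(-16\right)}{2 \left(-16\right)} + 221 = \left(-27 + 0\right) \frac{1}{2} \left(- \frac{1}{16}\right) \left(-6 - 112\right) + 221 = - 27 \cdot \frac{1}{2} \left(- \frac{1}{16}\right) \left(-118\right) + 221 = \left(-27\right) \frac{59}{16} + 221 = - \frac{1593}{16} + 221 = \frac{1943}{16}$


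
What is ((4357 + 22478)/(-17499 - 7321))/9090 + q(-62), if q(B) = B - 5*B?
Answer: 3730146371/15040920 ≈ 248.00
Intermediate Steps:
q(B) = -4*B
((4357 + 22478)/(-17499 - 7321))/9090 + q(-62) = ((4357 + 22478)/(-17499 - 7321))/9090 - 4*(-62) = (26835/(-24820))*(1/9090) + 248 = (26835*(-1/24820))*(1/9090) + 248 = -5367/4964*1/9090 + 248 = -1789/15040920 + 248 = 3730146371/15040920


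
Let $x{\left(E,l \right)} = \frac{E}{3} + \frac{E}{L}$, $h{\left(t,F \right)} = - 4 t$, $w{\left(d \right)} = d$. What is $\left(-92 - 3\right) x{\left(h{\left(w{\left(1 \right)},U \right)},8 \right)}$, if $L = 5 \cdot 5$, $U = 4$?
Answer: $\frac{2128}{15} \approx 141.87$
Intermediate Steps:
$L = 25$
$x{\left(E,l \right)} = \frac{28 E}{75}$ ($x{\left(E,l \right)} = \frac{E}{3} + \frac{E}{25} = \frac{28 E}{75}$)
$\left(-92 - 3\right) x{\left(h{\left(w{\left(1 \right)},U \right)},8 \right)} = \left(-92 - 3\right) \frac{28 \left(\left(-4\right) 1\right)}{75} = - 95 \cdot \frac{28}{75} \left(-4\right) = \left(-95\right) \left(- \frac{112}{75}\right) = \frac{2128}{15}$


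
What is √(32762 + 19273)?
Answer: √52035 ≈ 228.11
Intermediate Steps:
√(32762 + 19273) = √52035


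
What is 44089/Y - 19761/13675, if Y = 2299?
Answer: 557486536/31438825 ≈ 17.732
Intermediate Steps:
44089/Y - 19761/13675 = 44089/2299 - 19761/13675 = 557486536/31438825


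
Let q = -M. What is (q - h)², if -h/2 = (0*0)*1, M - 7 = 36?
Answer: 1849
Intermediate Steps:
M = 43 (M = 7 + 36 = 43)
h = 0 (h = -2*0*0 = -0 = -2*0 = 0)
q = -43 (q = -1*43 = -43)
(q - h)² = (-43 - 1*0)² = (-43 + 0)² = (-43)² = 1849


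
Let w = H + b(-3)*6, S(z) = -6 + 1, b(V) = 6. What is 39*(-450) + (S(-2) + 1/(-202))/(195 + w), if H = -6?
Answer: -265882837/15150 ≈ -17550.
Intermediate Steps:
S(z) = -5
w = 30 (w = -6 + 6*6 = -6 + 36 = 30)
39*(-450) + (S(-2) + 1/(-202))/(195 + w) = 39*(-450) + (-5 + 1/(-202))/(195 + 30) = -17550 + (-5 - 1/202)/225 = -17550 - 1011/202*1/225 = -17550 - 337/15150 = -265882837/15150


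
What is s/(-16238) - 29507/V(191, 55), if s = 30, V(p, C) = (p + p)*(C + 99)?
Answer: -240449753/477624532 ≈ -0.50343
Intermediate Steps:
V(p, C) = 2*p*(99 + C) (V(p, C) = (2*p)*(99 + C) = 2*p*(99 + C))
s/(-16238) - 29507/V(191, 55) = 30/(-16238) - 29507*1/(382*(99 + 55)) = 30*(-1/16238) - 29507/(2*191*154) = -15/8119 - 29507/58828 = -240449753/477624532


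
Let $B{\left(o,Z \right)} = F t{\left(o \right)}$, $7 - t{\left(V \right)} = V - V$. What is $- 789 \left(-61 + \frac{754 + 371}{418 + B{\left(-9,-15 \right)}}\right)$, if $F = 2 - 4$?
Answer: $\frac{18556491}{404} \approx 45932.0$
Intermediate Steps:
$F = -2$ ($F = 2 - 4 = -2$)
$t{\left(V \right)} = 7$ ($t{\left(V \right)} = 7 - \left(V - V\right) = 7 - 0 = 7 + 0 = 7$)
$B{\left(o,Z \right)} = -14$ ($B{\left(o,Z \right)} = \left(-2\right) 7 = -14$)
$- 789 \left(-61 + \frac{754 + 371}{418 + B{\left(-9,-15 \right)}}\right) = - 789 \left(-61 + \frac{754 + 371}{418 - 14}\right) = - 789 \left(-61 + \frac{1125}{404}\right) = \left(-789\right) \left(- \frac{23519}{404}\right) = \frac{18556491}{404}$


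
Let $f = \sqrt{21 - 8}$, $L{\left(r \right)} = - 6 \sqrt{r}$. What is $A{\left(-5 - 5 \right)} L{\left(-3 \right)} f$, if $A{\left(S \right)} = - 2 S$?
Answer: $- 120 i \sqrt{39} \approx - 749.4 i$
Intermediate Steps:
$f = \sqrt{13} \approx 3.6056$
$A{\left(-5 - 5 \right)} L{\left(-3 \right)} f = - 2 \left(-5 - 5\right) \left(- 6 \sqrt{-3}\right) \sqrt{13} = - 2 \left(-5 - 5\right) \left(- 6 i \sqrt{3}\right) \sqrt{13} = \left(-2\right) \left(-10\right) \left(- 6 i \sqrt{3}\right) \sqrt{13} = 20 \left(- 6 i \sqrt{3}\right) \sqrt{13} = - 120 i \sqrt{3} \sqrt{13} = - 120 i \sqrt{39}$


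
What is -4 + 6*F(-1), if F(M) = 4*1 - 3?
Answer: 2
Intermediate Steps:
F(M) = 1 (F(M) = 4 - 3 = 1)
-4 + 6*F(-1) = -4 + 6*1 = -4 + 6 = 2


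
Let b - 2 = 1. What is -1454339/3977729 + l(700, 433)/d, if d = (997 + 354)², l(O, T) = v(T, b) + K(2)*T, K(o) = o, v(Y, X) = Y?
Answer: -378470561024/1037164992647 ≈ -0.36491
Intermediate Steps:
b = 3 (b = 2 + 1 = 3)
l(O, T) = 3*T (l(O, T) = T + 2*T = 3*T)
d = 1825201 (d = 1351² = 1825201)
-1454339/3977729 + l(700, 433)/d = -1454339/3977729 + (3*433)/1825201 = -1454339*1/3977729 + 1299*(1/1825201) = -1454339/3977729 + 1299/1825201 = -378470561024/1037164992647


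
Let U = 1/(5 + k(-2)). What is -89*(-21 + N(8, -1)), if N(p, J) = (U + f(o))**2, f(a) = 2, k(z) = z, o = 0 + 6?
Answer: 12460/9 ≈ 1384.4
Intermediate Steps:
o = 6
U = 1/3 (U = 1/(5 - 2) = 1/3 ≈ 0.33333)
N(p, J) = 49/9 (N(p, J) = (1/3 + 2)**2 = (7/3)**2 = 49/9)
-89*(-21 + N(8, -1)) = -89*(-21 + 49/9) = -89*(-140/9) = 12460/9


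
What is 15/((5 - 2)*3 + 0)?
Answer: 5/3 ≈ 1.6667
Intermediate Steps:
15/((5 - 2)*3 + 0) = 15/(3*3 + 0) = 15/(9 + 0) = 15/9 = (⅑)*15 = 5/3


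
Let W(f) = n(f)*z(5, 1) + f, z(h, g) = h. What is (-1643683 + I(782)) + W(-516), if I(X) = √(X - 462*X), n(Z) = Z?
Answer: -1646779 + I*√360502 ≈ -1.6468e+6 + 600.42*I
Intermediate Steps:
W(f) = 6*f (W(f) = f*5 + f = 5*f + f = 6*f)
I(X) = √461*√(-X) (I(X) = √(-461*X) = √461*√(-X))
(-1643683 + I(782)) + W(-516) = (-1643683 + √461*√(-1*782)) + 6*(-516) = (-1643683 + √461*√(-782)) - 3096 = (-1643683 + √461*(I*√782)) - 3096 = (-1643683 + I*√360502) - 3096 = -1646779 + I*√360502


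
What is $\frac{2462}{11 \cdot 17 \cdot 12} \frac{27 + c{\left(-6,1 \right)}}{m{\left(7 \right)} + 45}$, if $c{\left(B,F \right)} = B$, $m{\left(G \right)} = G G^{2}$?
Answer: $\frac{8617}{145112} \approx 0.059382$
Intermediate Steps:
$m{\left(G \right)} = G^{3}$
$\frac{2462}{11 \cdot 17 \cdot 12} \frac{27 + c{\left(-6,1 \right)}}{m{\left(7 \right)} + 45} = \frac{2462}{11 \cdot 17 \cdot 12} \frac{27 - 6}{7^{3} + 45} = \frac{2462}{187 \cdot 12} \frac{21}{343 + 45} = \frac{2462}{2244} \cdot \frac{21}{388} = 2462 \cdot \frac{1}{2244} \cdot 21 \cdot \frac{1}{388} = \frac{1231}{1122} \cdot \frac{21}{388} = \frac{8617}{145112}$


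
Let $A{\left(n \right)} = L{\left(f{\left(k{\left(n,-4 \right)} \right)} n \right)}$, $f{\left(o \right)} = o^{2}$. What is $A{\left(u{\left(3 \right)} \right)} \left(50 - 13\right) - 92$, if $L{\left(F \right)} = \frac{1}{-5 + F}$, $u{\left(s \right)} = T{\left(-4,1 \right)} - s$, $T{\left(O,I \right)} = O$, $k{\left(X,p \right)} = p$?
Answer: $- \frac{10801}{117} \approx -92.316$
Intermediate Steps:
$u{\left(s \right)} = -4 - s$
$A{\left(n \right)} = \frac{1}{-5 + 16 n}$ ($A{\left(n \right)} = \frac{1}{-5 + \left(-4\right)^{2} n} = \frac{1}{-5 + 16 n}$)
$A{\left(u{\left(3 \right)} \right)} \left(50 - 13\right) - 92 = \frac{50 - 13}{-5 + 16 \left(-4 - 3\right)} - 92 = \frac{1}{-5 + 16 \left(-4 - 3\right)} 37 - 92 = \frac{1}{-5 + 16 \left(-7\right)} 37 - 92 = \frac{1}{-5 - 112} \cdot 37 - 92 = \frac{1}{-117} \cdot 37 - 92 = \left(- \frac{1}{117}\right) 37 - 92 = - \frac{37}{117} - 92 = - \frac{10801}{117}$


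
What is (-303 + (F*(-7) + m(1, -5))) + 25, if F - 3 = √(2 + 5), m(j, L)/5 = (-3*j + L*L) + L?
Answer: -214 - 7*√7 ≈ -232.52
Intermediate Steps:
m(j, L) = -15*j + 5*L + 5*L² (m(j, L) = 5*((-3*j + L*L) + L) = 5*((-3*j + L²) + L) = 5*((L² - 3*j) + L) = 5*(L + L² - 3*j) = -15*j + 5*L + 5*L²)
F = 3 + √7 (F = 3 + √(2 + 5) = 3 + √7 ≈ 5.6458)
(-303 + (F*(-7) + m(1, -5))) + 25 = (-303 + ((3 + √7)*(-7) + (-15*1 + 5*(-5) + 5*(-5)²))) + 25 = (-303 + ((-21 - 7*√7) + (-15 - 25 + 5*25))) + 25 = (-303 + ((-21 - 7*√7) + (-15 - 25 + 125))) + 25 = (-303 + ((-21 - 7*√7) + 85)) + 25 = (-303 + (64 - 7*√7)) + 25 = (-239 - 7*√7) + 25 = -214 - 7*√7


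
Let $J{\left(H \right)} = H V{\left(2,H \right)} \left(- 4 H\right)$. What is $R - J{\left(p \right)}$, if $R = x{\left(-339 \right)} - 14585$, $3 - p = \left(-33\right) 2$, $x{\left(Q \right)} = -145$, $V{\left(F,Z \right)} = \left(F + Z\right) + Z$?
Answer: $2651430$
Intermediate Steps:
$V{\left(F,Z \right)} = F + 2 Z$
$p = 69$ ($p = 3 - \left(-33\right) 2 = 3 - -66 = 3 + 66 = 69$)
$J{\left(H \right)} = - 4 H^{2} \left(2 + 2 H\right)$ ($J{\left(H \right)} = H \left(2 + 2 H\right) \left(- 4 H\right) = - 4 H^{2} \left(2 + 2 H\right)$)
$R = -14730$ ($R = -145 - 14585 = -14730$)
$R - J{\left(p \right)} = -14730 - 8 \cdot 69^{2} \left(-1 - 69\right) = -14730 - 8 \cdot 4761 \left(-1 - 69\right) = -14730 - 8 \cdot 4761 \left(-70\right) = -14730 - -2666160 = -14730 + 2666160 = 2651430$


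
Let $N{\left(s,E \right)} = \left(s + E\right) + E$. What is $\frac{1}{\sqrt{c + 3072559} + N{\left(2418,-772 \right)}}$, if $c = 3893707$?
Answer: $- \frac{437}{3101195} + \frac{\sqrt{6966266}}{6202390} \approx 0.00028463$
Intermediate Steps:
$N{\left(s,E \right)} = s + 2 E$ ($N{\left(s,E \right)} = \left(E + s\right) + E = s + 2 E$)
$\frac{1}{\sqrt{c + 3072559} + N{\left(2418,-772 \right)}} = \frac{1}{\sqrt{3893707 + 3072559} + \left(2418 + 2 \left(-772\right)\right)} = \frac{1}{\sqrt{6966266} + \left(2418 - 1544\right)} = \frac{1}{\sqrt{6966266} + 874} = \frac{1}{874 + \sqrt{6966266}}$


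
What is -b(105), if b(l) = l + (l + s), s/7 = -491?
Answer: 3227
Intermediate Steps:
s = -3437 (s = 7*(-491) = -3437)
b(l) = -3437 + 2*l (b(l) = l + (l - 3437) = l + (-3437 + l) = -3437 + 2*l)
-b(105) = -(-3437 + 2*105) = -(-3437 + 210) = -1*(-3227) = 3227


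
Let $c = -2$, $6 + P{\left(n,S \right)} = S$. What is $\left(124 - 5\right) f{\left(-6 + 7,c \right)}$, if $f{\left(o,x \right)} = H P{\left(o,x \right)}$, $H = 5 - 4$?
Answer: $-952$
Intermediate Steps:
$P{\left(n,S \right)} = -6 + S$
$H = 1$
$f{\left(o,x \right)} = -6 + x$ ($f{\left(o,x \right)} = 1 \left(-6 + x\right) = -6 + x$)
$\left(124 - 5\right) f{\left(-6 + 7,c \right)} = \left(124 - 5\right) \left(-6 - 2\right) = 119 \left(-8\right) = -952$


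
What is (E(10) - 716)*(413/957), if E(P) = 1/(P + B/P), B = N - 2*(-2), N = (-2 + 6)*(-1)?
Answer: -2956667/9570 ≈ -308.95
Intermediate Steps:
N = -4 (N = 4*(-1) = -4)
B = 0 (B = -4 - 2*(-2) = -4 + 4 = 0)
E(P) = 1/P (E(P) = 1/(P + 0/P) = 1/(P + 0) = 1/P)
(E(10) - 716)*(413/957) = (1/10 - 716)*(413/957) = (⅒ - 716)*(413*(1/957)) = -7159/10*413/957 = -2956667/9570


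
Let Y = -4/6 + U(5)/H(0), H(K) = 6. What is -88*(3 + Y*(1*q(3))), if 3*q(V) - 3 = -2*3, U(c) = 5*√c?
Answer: -968/3 + 220*√5/3 ≈ -158.69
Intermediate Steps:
q(V) = -1 (q(V) = 1 + (-2*3)/3 = 1 + (⅓)*(-6) = 1 - 2 = -1)
Y = -⅔ + 5*√5/6 (Y = -4/6 + (5*√5)/6 = -4*⅙ + (5*√5)*(⅙) = -⅔ + 5*√5/6 ≈ 1.1967)
-88*(3 + Y*(1*q(3))) = -88*(3 + (-⅔ + 5*√5/6)*(1*(-1))) = -88*(3 + (-⅔ + 5*√5/6)*(-1)) = -88*(3 + (⅔ - 5*√5/6)) = -88*(11/3 - 5*√5/6) = -968/3 + 220*√5/3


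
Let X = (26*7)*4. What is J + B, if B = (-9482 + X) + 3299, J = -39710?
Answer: -45165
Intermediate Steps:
X = 728 (X = 182*4 = 728)
B = -5455 (B = (-9482 + 728) + 3299 = -8754 + 3299 = -5455)
J + B = -39710 - 5455 = -45165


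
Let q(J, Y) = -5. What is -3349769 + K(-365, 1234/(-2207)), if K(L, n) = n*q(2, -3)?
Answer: -7392934013/2207 ≈ -3.3498e+6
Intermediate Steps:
K(L, n) = -5*n (K(L, n) = n*(-5) = -5*n)
-3349769 + K(-365, 1234/(-2207)) = -3349769 - 6170/(-2207) = -3349769 - 6170*(-1)/2207 = -3349769 - 5*(-1234/2207) = -3349769 + 6170/2207 = -7392934013/2207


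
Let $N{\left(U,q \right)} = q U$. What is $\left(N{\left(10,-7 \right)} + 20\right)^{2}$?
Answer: $2500$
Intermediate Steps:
$N{\left(U,q \right)} = U q$
$\left(N{\left(10,-7 \right)} + 20\right)^{2} = \left(10 \left(-7\right) + 20\right)^{2} = \left(-70 + 20\right)^{2} = \left(-50\right)^{2} = 2500$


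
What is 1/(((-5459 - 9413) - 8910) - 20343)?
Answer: -1/44125 ≈ -2.2663e-5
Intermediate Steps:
1/(((-5459 - 9413) - 8910) - 20343) = 1/((-14872 - 8910) - 20343) = 1/(-23782 - 20343) = 1/(-44125) = -1/44125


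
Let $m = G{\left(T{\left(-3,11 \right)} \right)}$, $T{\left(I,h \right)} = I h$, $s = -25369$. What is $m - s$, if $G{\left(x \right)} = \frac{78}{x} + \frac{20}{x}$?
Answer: $\frac{837079}{33} \approx 25366.0$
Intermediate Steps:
$G{\left(x \right)} = \frac{98}{x}$
$m = - \frac{98}{33}$ ($m = \frac{98}{\left(-3\right) 11} = \frac{98}{-33} = 98 \left(- \frac{1}{33}\right) = - \frac{98}{33} \approx -2.9697$)
$m - s = - \frac{98}{33} - -25369 = - \frac{98}{33} + 25369 = \frac{837079}{33}$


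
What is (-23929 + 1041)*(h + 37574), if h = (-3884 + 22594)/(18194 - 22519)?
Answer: -743808913984/865 ≈ -8.5989e+8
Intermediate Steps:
h = -3742/865 (h = 18710/(-4325) = 18710*(-1/4325) = -3742/865 ≈ -4.3260)
(-23929 + 1041)*(h + 37574) = (-23929 + 1041)*(-3742/865 + 37574) = -22888*32497768/865 = -743808913984/865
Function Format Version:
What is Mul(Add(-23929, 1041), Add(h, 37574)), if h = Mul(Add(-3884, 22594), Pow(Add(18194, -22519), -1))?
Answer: Rational(-743808913984, 865) ≈ -8.5989e+8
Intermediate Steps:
h = Rational(-3742, 865) (h = Mul(18710, Pow(-4325, -1)) = Mul(18710, Rational(-1, 4325)) = Rational(-3742, 865) ≈ -4.3260)
Mul(Add(-23929, 1041), Add(h, 37574)) = Mul(Add(-23929, 1041), Add(Rational(-3742, 865), 37574)) = Mul(-22888, Rational(32497768, 865)) = Rational(-743808913984, 865)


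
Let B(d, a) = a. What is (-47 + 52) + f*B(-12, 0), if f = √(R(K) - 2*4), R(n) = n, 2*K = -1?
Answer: 5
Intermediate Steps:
K = -½ (K = (½)*(-1) = -½ ≈ -0.50000)
f = I*√34/2 (f = √(-½ - 2*4) = √(-½ - 8) = √(-17/2) = I*√34/2 ≈ 2.9155*I)
(-47 + 52) + f*B(-12, 0) = (-47 + 52) + (I*√34/2)*0 = 5 + 0 = 5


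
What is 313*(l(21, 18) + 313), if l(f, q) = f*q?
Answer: 216283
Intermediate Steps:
313*(l(21, 18) + 313) = 313*(21*18 + 313) = 313*(378 + 313) = 313*691 = 216283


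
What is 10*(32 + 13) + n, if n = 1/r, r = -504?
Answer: 226799/504 ≈ 450.00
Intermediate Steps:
n = -1/504 (n = 1/(-504) = -1/504 ≈ -0.0019841)
10*(32 + 13) + n = 10*(32 + 13) - 1/504 = 10*45 - 1/504 = 450 - 1/504 = 226799/504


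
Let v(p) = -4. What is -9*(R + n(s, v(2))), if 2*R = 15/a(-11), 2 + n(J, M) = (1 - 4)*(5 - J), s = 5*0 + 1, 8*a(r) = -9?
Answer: 186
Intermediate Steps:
a(r) = -9/8 (a(r) = (1/8)*(-9) = -9/8)
s = 1 (s = 0 + 1 = 1)
n(J, M) = -17 + 3*J (n(J, M) = -2 + (1 - 4)*(5 - J) = -2 - 3*(5 - J) = -2 + (-15 + 3*J) = -17 + 3*J)
R = -20/3 (R = (15/(-9/8))/2 = (15*(-8/9))/2 = (1/2)*(-40/3) = -20/3 ≈ -6.6667)
-9*(R + n(s, v(2))) = -9*(-20/3 + (-17 + 3*1)) = -9*(-20/3 + (-17 + 3)) = -9*(-20/3 - 14) = -9*(-62/3) = 186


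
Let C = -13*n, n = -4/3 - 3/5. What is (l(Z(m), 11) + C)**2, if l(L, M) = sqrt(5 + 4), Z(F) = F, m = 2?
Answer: 178084/225 ≈ 791.48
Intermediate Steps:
n = -29/15 (n = -4*1/3 - 3*1/5 = -4/3 - 3/5 = -29/15 ≈ -1.9333)
l(L, M) = 3 (l(L, M) = sqrt(9) = 3)
C = 377/15 (C = -13*(-29/15) = 377/15 ≈ 25.133)
(l(Z(m), 11) + C)**2 = (3 + 377/15)**2 = (422/15)**2 = 178084/225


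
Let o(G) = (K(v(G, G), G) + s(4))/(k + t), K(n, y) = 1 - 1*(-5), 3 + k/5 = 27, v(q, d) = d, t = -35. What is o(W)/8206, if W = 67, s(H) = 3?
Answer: 9/697510 ≈ 1.2903e-5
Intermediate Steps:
k = 120 (k = -15 + 5*27 = -15 + 135 = 120)
K(n, y) = 6 (K(n, y) = 1 + 5 = 6)
o(G) = 9/85 (o(G) = (6 + 3)/(120 - 35) = 9/85)
o(W)/8206 = (9/85)/8206 = (9/85)*(1/8206) = 9/697510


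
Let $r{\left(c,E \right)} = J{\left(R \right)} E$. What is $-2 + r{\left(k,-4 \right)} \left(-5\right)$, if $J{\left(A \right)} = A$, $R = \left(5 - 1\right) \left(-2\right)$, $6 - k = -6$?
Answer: $-162$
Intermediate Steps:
$k = 12$ ($k = 6 - -6 = 6 + 6 = 12$)
$R = -8$ ($R = 4 \left(-2\right) = -8$)
$r{\left(c,E \right)} = - 8 E$
$-2 + r{\left(k,-4 \right)} \left(-5\right) = -2 + \left(-8\right) \left(-4\right) \left(-5\right) = -2 + 32 \left(-5\right) = -2 - 160 = -162$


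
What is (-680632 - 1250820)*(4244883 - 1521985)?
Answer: -5259146787896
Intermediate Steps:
(-680632 - 1250820)*(4244883 - 1521985) = -1931452*2722898 = -5259146787896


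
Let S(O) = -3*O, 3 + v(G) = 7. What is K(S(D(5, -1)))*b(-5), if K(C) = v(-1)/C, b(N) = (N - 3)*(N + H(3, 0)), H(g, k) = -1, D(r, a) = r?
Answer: -64/5 ≈ -12.800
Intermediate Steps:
v(G) = 4 (v(G) = -3 + 7 = 4)
b(N) = (-1 + N)*(-3 + N) (b(N) = (N - 3)*(N - 1) = (-3 + N)*(-1 + N) = (-1 + N)*(-3 + N))
K(C) = 4/C
K(S(D(5, -1)))*b(-5) = (4/((-3*5)))*(3 + (-5)**2 - 4*(-5)) = (4/(-15))*(3 + 25 + 20) = (4*(-1/15))*48 = -4/15*48 = -64/5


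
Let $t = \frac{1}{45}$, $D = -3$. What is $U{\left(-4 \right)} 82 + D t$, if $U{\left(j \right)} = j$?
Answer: $- \frac{4921}{15} \approx -328.07$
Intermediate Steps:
$t = \frac{1}{45} \approx 0.022222$
$U{\left(-4 \right)} 82 + D t = \left(-4\right) 82 - \frac{1}{15} = -328 - \frac{1}{15} = - \frac{4921}{15}$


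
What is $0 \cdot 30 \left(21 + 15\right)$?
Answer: $0$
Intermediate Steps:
$0 \cdot 30 \left(21 + 15\right) = 0 \cdot 36 = 0$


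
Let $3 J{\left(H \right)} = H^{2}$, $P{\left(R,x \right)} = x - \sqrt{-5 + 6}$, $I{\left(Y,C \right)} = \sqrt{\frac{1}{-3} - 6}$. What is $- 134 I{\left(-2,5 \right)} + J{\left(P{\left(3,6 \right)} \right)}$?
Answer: $\frac{25}{3} - \frac{134 i \sqrt{57}}{3} \approx 8.3333 - 337.23 i$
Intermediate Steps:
$I{\left(Y,C \right)} = \frac{i \sqrt{57}}{3}$ ($I{\left(Y,C \right)} = \sqrt{- \frac{1}{3} - 6} = \sqrt{- \frac{19}{3}} = \frac{i \sqrt{57}}{3}$)
$P{\left(R,x \right)} = -1 + x$ ($P{\left(R,x \right)} = x - \sqrt{1} = x - 1 = -1 + x$)
$J{\left(H \right)} = \frac{H^{2}}{3}$
$- 134 I{\left(-2,5 \right)} + J{\left(P{\left(3,6 \right)} \right)} = - 134 \frac{i \sqrt{57}}{3} + \frac{\left(-1 + 6\right)^{2}}{3} = - \frac{134 i \sqrt{57}}{3} + \frac{5^{2}}{3} = - \frac{134 i \sqrt{57}}{3} + \frac{1}{3} \cdot 25 = - \frac{134 i \sqrt{57}}{3} + \frac{25}{3} = \frac{25}{3} - \frac{134 i \sqrt{57}}{3}$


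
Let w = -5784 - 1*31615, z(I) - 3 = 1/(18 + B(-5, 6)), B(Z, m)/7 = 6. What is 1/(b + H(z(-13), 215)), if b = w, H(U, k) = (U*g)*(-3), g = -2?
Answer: -10/373809 ≈ -2.6752e-5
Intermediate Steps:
B(Z, m) = 42 (B(Z, m) = 7*6 = 42)
z(I) = 181/60 (z(I) = 3 + 1/(18 + 42) = 3 + 1/60 = 181/60)
H(U, k) = 6*U (H(U, k) = (U*(-2))*(-3) = -2*U*(-3) = 6*U)
w = -37399 (w = -5784 - 31615 = -37399)
b = -37399
1/(b + H(z(-13), 215)) = 1/(-37399 + 6*(181/60)) = 1/(-37399 + 181/10) = 1/(-373809/10) = -10/373809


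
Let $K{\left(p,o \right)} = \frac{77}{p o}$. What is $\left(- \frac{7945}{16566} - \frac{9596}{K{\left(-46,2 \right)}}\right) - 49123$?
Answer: $- \frac{4366911949}{115962} \approx -37658.0$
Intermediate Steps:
$K{\left(p,o \right)} = \frac{77}{o p}$
$\left(- \frac{7945}{16566} - \frac{9596}{K{\left(-46,2 \right)}}\right) - 49123 = \left(- \frac{7945}{16566} - \frac{9596}{77 \cdot \frac{1}{2} \frac{1}{-46}}\right) - 49123 = \left(\left(-7945\right) \frac{1}{16566} - \frac{9596}{77 \cdot \frac{1}{2} \left(- \frac{1}{46}\right)}\right) - 49123 = \left(- \frac{7945}{16566} - \frac{9596}{- \frac{77}{92}}\right) - 49123 = \left(- \frac{7945}{16566} - - \frac{882832}{77}\right) - 49123 = \left(- \frac{7945}{16566} + \frac{882832}{77}\right) - 49123 = \frac{1329489377}{115962} - 49123 = - \frac{4366911949}{115962}$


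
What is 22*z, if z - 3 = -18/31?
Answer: 1650/31 ≈ 53.226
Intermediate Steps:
z = 75/31 (z = 3 - 18/31 = 75/31 ≈ 2.4194)
22*z = 22*(75/31) = 1650/31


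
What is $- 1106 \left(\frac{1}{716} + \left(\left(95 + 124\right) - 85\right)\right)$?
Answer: $- \frac{53057585}{358} \approx -1.4821 \cdot 10^{5}$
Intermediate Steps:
$- 1106 \left(\frac{1}{716} + \left(\left(95 + 124\right) - 85\right)\right) = - 1106 \left(\frac{1}{716} + \left(219 - 85\right)\right) = - 1106 \left(\frac{1}{716} + 134\right) = - \frac{1106 \cdot 95945}{716} = \left(-1\right) \frac{53057585}{358} = - \frac{53057585}{358}$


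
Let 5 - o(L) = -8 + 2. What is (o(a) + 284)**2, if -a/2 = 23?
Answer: 87025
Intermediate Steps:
a = -46 (a = -2*23 = -46)
o(L) = 11 (o(L) = 5 - (-8 + 2) = 5 - 1*(-6) = 5 + 6 = 11)
(o(a) + 284)**2 = (11 + 284)**2 = 295**2 = 87025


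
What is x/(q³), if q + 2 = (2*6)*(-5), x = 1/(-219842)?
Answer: 1/52394504176 ≈ 1.9086e-11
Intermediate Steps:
x = -1/219842 ≈ -4.5487e-6
q = -62 (q = -2 + (2*6)*(-5) = -2 + 12*(-5) = -2 - 60 = -62)
x/(q³) = -1/(219842*((-62)³)) = -1/219842/(-238328) = -1/219842*(-1/238328) = 1/52394504176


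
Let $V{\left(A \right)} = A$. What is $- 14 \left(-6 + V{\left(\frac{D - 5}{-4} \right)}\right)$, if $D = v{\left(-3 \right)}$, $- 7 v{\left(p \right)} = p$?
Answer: $68$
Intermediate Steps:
$v{\left(p \right)} = - \frac{p}{7}$
$D = \frac{3}{7}$ ($D = \left(- \frac{1}{7}\right) \left(-3\right) = \frac{3}{7} \approx 0.42857$)
$- 14 \left(-6 + V{\left(\frac{D - 5}{-4} \right)}\right) = - 14 \left(-6 + \frac{\frac{3}{7} - 5}{-4}\right) = - 14 \left(-6 - - \frac{8}{7}\right) = - 14 \left(-6 + \frac{8}{7}\right) = \left(-14\right) \left(- \frac{34}{7}\right) = 68$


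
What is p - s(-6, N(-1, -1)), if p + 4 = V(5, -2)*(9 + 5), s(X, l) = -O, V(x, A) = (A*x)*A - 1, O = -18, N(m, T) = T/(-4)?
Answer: 244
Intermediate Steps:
N(m, T) = -T/4 (N(m, T) = T*(-¼) = -T/4)
V(x, A) = -1 + x*A² (V(x, A) = x*A² - 1 = -1 + x*A²)
s(X, l) = 18 (s(X, l) = -1*(-18) = 18)
p = 262 (p = -4 + (-1 + 5*(-2)²)*(9 + 5) = -4 + (-1 + 5*4)*14 = -4 + (-1 + 20)*14 = -4 + 19*14 = -4 + 266 = 262)
p - s(-6, N(-1, -1)) = 262 - 1*18 = 262 - 18 = 244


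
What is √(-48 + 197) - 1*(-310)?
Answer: 310 + √149 ≈ 322.21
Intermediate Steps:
√(-48 + 197) - 1*(-310) = √149 + 310 = 310 + √149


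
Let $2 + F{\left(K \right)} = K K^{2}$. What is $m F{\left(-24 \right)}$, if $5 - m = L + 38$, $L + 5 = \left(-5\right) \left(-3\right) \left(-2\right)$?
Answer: $-27652$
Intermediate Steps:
$L = -35$ ($L = -5 + \left(-5\right) \left(-3\right) \left(-2\right) = -5 + 15 \left(-2\right) = -5 - 30 = -35$)
$F{\left(K \right)} = -2 + K^{3}$ ($F{\left(K \right)} = -2 + K K^{2} = -2 + K^{3}$)
$m = 2$ ($m = 5 - \left(-35 + 38\right) = 5 - 3 = 2$)
$m F{\left(-24 \right)} = 2 \left(-2 + \left(-24\right)^{3}\right) = 2 \left(-2 - 13824\right) = 2 \left(-13826\right) = -27652$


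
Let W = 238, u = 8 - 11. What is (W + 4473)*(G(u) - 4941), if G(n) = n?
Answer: -23291184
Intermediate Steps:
u = -3
(W + 4473)*(G(u) - 4941) = (238 + 4473)*(-3 - 4941) = 4711*(-4944) = -23291184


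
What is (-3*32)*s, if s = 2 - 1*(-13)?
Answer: -1440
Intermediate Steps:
s = 15 (s = 2 + 13 = 15)
(-3*32)*s = -3*32*15 = -96*15 = -1440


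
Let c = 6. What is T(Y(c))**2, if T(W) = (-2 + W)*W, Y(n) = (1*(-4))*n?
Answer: 389376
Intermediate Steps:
Y(n) = -4*n
T(W) = W*(-2 + W)
T(Y(c))**2 = ((-4*6)*(-2 - 4*6))**2 = (-24*(-2 - 24))**2 = (-24*(-26))**2 = 624**2 = 389376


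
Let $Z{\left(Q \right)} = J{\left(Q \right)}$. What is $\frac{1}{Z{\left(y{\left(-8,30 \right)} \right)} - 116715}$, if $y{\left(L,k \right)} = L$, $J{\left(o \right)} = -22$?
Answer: $- \frac{1}{116737} \approx -8.5663 \cdot 10^{-6}$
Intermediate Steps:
$Z{\left(Q \right)} = -22$
$\frac{1}{Z{\left(y{\left(-8,30 \right)} \right)} - 116715} = \frac{1}{-22 - 116715} = \frac{1}{-116737} = - \frac{1}{116737}$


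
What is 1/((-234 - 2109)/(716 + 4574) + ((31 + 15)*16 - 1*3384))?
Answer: -5290/14010263 ≈ -0.00037758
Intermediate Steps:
1/((-234 - 2109)/(716 + 4574) + ((31 + 15)*16 - 1*3384)) = 1/(-2343/5290 + (46*16 - 3384)) = 1/(-2343*1/5290 + (736 - 3384)) = 1/(-2343/5290 - 2648) = 1/(-14010263/5290) = -5290/14010263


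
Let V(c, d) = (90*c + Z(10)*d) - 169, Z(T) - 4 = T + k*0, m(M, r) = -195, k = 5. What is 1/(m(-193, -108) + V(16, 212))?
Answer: 1/4044 ≈ 0.00024728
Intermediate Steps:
Z(T) = 4 + T (Z(T) = 4 + (T + 5*0) = 4 + (T + 0) = 4 + T)
V(c, d) = -169 + 14*d + 90*c (V(c, d) = (90*c + (4 + 10)*d) - 169 = (90*c + 14*d) - 169 = (14*d + 90*c) - 169 = -169 + 14*d + 90*c)
1/(m(-193, -108) + V(16, 212)) = 1/(-195 + (-169 + 14*212 + 90*16)) = 1/(-195 + (-169 + 2968 + 1440)) = 1/(-195 + 4239) = 1/4044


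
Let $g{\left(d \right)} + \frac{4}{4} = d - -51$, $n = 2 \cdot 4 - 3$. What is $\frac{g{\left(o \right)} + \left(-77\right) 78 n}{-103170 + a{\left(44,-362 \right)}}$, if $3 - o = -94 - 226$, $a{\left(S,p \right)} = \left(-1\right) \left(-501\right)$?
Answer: $\frac{29657}{102669} \approx 0.28886$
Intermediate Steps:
$n = 5$ ($n = 8 - 3 = 5$)
$a{\left(S,p \right)} = 501$
$o = 323$ ($o = 3 - \left(-94 - 226\right) = 3 - -320 = 3 + 320 = 323$)
$g{\left(d \right)} = 50 + d$ ($g{\left(d \right)} = -1 + \left(d - -51\right) = -1 + \left(d + 51\right) = -1 + \left(51 + d\right) = 50 + d$)
$\frac{g{\left(o \right)} + \left(-77\right) 78 n}{-103170 + a{\left(44,-362 \right)}} = \frac{\left(50 + 323\right) + \left(-77\right) 78 \cdot 5}{-103170 + 501} = \frac{373 - 30030}{-102669} = \left(373 - 30030\right) \left(- \frac{1}{102669}\right) = \left(-29657\right) \left(- \frac{1}{102669}\right) = \frac{29657}{102669}$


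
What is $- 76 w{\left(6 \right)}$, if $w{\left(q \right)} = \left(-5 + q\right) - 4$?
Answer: $228$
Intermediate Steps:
$w{\left(q \right)} = -9 + q$
$- 76 w{\left(6 \right)} = - 76 \left(-9 + 6\right) = \left(-76\right) \left(-3\right) = 228$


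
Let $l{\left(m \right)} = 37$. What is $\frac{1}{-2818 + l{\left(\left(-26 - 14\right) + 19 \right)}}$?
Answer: $- \frac{1}{2781} \approx -0.00035958$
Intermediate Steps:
$\frac{1}{-2818 + l{\left(\left(-26 - 14\right) + 19 \right)}} = \frac{1}{-2818 + 37} = \frac{1}{-2781} = - \frac{1}{2781}$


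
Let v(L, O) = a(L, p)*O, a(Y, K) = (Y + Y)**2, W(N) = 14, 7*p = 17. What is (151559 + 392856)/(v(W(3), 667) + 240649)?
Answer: 544415/763577 ≈ 0.71298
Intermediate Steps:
p = 17/7 (p = (1/7)*17 = 17/7 ≈ 2.4286)
a(Y, K) = 4*Y**2 (a(Y, K) = (2*Y)**2 = 4*Y**2)
v(L, O) = 4*O*L**2 (v(L, O) = (4*L**2)*O = 4*O*L**2)
(151559 + 392856)/(v(W(3), 667) + 240649) = (151559 + 392856)/(4*667*14**2 + 240649) = 544415/(4*667*196 + 240649) = 544415/(522928 + 240649) = 544415/763577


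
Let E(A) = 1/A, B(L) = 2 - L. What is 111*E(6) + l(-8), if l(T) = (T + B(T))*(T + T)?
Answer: -27/2 ≈ -13.500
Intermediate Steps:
l(T) = 4*T (l(T) = (T + (2 - T))*(T + T) = 2*(2*T) = 4*T)
111*E(6) + l(-8) = 111/6 + 4*(-8) = 111*(1/6) - 32 = 37/2 - 32 = -27/2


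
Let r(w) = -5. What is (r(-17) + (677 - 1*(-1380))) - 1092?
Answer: 960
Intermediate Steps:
(r(-17) + (677 - 1*(-1380))) - 1092 = (-5 + (677 - 1*(-1380))) - 1092 = (-5 + (677 + 1380)) - 1092 = (-5 + 2057) - 1092 = 2052 - 1092 = 960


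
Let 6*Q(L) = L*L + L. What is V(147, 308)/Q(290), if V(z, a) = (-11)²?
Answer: 121/14065 ≈ 0.0086029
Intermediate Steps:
V(z, a) = 121
Q(L) = L/6 + L²/6 (Q(L) = (L*L + L)/6 = (L² + L)/6 = (L + L²)/6 = L/6 + L²/6)
V(147, 308)/Q(290) = 121/(((⅙)*290*(1 + 290))) = 121/(((⅙)*290*291)) = 121/14065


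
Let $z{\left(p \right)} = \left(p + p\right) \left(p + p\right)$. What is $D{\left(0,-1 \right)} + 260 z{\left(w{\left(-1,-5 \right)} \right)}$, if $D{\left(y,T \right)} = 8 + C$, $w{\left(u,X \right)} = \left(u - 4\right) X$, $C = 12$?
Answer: $650020$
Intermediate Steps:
$w{\left(u,X \right)} = X \left(-4 + u\right)$ ($w{\left(u,X \right)} = \left(-4 + u\right) X = X \left(-4 + u\right)$)
$z{\left(p \right)} = 4 p^{2}$ ($z{\left(p \right)} = 2 p 2 p = 4 p^{2}$)
$D{\left(y,T \right)} = 20$ ($D{\left(y,T \right)} = 8 + 12 = 20$)
$D{\left(0,-1 \right)} + 260 z{\left(w{\left(-1,-5 \right)} \right)} = 20 + 260 \cdot 4 \left(- 5 \left(-4 - 1\right)\right)^{2} = 20 + 260 \cdot 4 \left(\left(-5\right) \left(-5\right)\right)^{2} = 20 + 260 \cdot 4 \cdot 25^{2} = 20 + 260 \cdot 4 \cdot 625 = 20 + 260 \cdot 2500 = 20 + 650000 = 650020$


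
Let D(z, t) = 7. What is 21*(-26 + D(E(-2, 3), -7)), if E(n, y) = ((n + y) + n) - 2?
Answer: -399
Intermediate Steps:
E(n, y) = -2 + y + 2*n (E(n, y) = (y + 2*n) - 2 = -2 + y + 2*n)
21*(-26 + D(E(-2, 3), -7)) = 21*(-26 + 7) = 21*(-19) = -399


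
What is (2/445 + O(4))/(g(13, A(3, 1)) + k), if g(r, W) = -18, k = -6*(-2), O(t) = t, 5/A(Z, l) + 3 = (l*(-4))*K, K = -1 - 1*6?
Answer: -297/445 ≈ -0.66742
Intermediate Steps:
K = -7 (K = -1 - 6 = -7)
A(Z, l) = 5/(-3 + 28*l) (A(Z, l) = 5/(-3 + (l*(-4))*(-7)) = 5/(-3 - 4*l*(-7)) = 5/(-3 + 28*l))
k = 12
(2/445 + O(4))/(g(13, A(3, 1)) + k) = (2/445 + 4)/(-18 + 12) = (2*(1/445) + 4)/(-6) = (2/445 + 4)*(-⅙) = (1782/445)*(-⅙) = -297/445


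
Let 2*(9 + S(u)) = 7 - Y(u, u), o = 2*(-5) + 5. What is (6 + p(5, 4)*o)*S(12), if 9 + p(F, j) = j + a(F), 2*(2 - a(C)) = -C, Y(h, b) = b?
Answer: -391/4 ≈ -97.750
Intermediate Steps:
a(C) = 2 + C/2 (a(C) = 2 - (-1)*C/2 = 2 + C/2)
p(F, j) = -7 + j + F/2 (p(F, j) = -9 + (j + (2 + F/2)) = -9 + (2 + j + F/2) = -7 + j + F/2)
o = -5 (o = -10 + 5 = -5)
S(u) = -11/2 - u/2 (S(u) = -9 + (7 - u)/2 = -9 + (7/2 - u/2) = -11/2 - u/2)
(6 + p(5, 4)*o)*S(12) = (6 + (-7 + 4 + (½)*5)*(-5))*(-11/2 - ½*12) = (6 + (-7 + 4 + 5/2)*(-5))*(-11/2 - 6) = (6 - ½*(-5))*(-23/2) = (6 + 5/2)*(-23/2) = (17/2)*(-23/2) = -391/4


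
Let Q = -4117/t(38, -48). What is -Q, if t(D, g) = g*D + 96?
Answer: -4117/1728 ≈ -2.3825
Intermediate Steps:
t(D, g) = 96 + D*g (t(D, g) = D*g + 96 = 96 + D*g)
Q = 4117/1728 (Q = -4117/(96 + 38*(-48)) = -4117/(96 - 1824) = -4117/(-1728) = -4117*(-1/1728) = 4117/1728 ≈ 2.3825)
-Q = -1*4117/1728 = -4117/1728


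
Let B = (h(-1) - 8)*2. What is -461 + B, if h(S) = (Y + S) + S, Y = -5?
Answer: -491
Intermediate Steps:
h(S) = -5 + 2*S (h(S) = (-5 + S) + S = -5 + 2*S)
B = -30 (B = ((-5 + 2*(-1)) - 8)*2 = ((-5 - 2) - 8)*2 = (-7 - 8)*2 = -15*2 = -30)
-461 + B = -461 - 30 = -491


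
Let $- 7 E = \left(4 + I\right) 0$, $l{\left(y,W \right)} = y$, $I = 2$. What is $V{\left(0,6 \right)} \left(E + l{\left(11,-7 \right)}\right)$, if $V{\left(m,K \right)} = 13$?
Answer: $143$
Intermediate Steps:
$E = 0$ ($E = - \frac{\left(4 + 2\right) 0}{7} = - \frac{6 \cdot 0}{7} = \left(- \frac{1}{7}\right) 0 = 0$)
$V{\left(0,6 \right)} \left(E + l{\left(11,-7 \right)}\right) = 13 \left(0 + 11\right) = 13 \cdot 11 = 143$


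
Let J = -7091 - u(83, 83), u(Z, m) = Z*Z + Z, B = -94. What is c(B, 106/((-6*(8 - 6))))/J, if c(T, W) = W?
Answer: 53/84378 ≈ 0.00062813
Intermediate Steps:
u(Z, m) = Z + Z² (u(Z, m) = Z² + Z = Z + Z²)
J = -14063 (J = -7091 - 83*(1 + 83) = -7091 - 83*84 = -7091 - 1*6972 = -7091 - 6972 = -14063)
c(B, 106/((-6*(8 - 6))))/J = (106/((-6*(8 - 6))))/(-14063) = (106/((-6*2)))*(-1/14063) = (106/(-12))*(-1/14063) = (106*(-1/12))*(-1/14063) = -53/6*(-1/14063) = 53/84378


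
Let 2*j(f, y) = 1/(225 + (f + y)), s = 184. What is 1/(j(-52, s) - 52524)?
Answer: -714/37502135 ≈ -1.9039e-5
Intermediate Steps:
j(f, y) = 1/(2*(225 + f + y)) (j(f, y) = 1/(2*(225 + (f + y))) = 1/(2*(225 + f + y)))
1/(j(-52, s) - 52524) = 1/(1/(2*(225 - 52 + 184)) - 52524) = 1/((1/2)/357 - 52524) = 1/((1/2)*(1/357) - 52524) = 1/(1/714 - 52524) = 1/(-37502135/714) = -714/37502135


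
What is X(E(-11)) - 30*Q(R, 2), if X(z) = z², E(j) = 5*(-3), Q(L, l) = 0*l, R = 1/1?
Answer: 225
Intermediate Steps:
R = 1
Q(L, l) = 0
E(j) = -15
X(E(-11)) - 30*Q(R, 2) = (-15)² - 30*0 = 225 + 0 = 225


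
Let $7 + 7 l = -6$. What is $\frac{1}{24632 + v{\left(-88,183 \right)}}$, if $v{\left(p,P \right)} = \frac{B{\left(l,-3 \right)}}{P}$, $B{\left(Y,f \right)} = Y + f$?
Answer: $\frac{1281}{31553558} \approx 4.0598 \cdot 10^{-5}$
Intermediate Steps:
$l = - \frac{13}{7}$ ($l = -1 + \frac{1}{7} \left(-6\right) = -1 - \frac{6}{7} = - \frac{13}{7} \approx -1.8571$)
$v{\left(p,P \right)} = - \frac{34}{7 P}$ ($v{\left(p,P \right)} = \frac{- \frac{13}{7} - 3}{P} = - \frac{34}{7 P}$)
$\frac{1}{24632 + v{\left(-88,183 \right)}} = \frac{1}{24632 - \frac{34}{7 \cdot 183}} = \frac{1}{24632 - \frac{34}{1281}} = \frac{1}{\frac{31553558}{1281}} = \frac{1281}{31553558}$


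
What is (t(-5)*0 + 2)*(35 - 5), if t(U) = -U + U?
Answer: 60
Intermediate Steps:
t(U) = 0
(t(-5)*0 + 2)*(35 - 5) = (0*0 + 2)*(35 - 5) = (0 + 2)*30 = 2*30 = 60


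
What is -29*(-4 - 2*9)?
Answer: 638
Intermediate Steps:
-29*(-4 - 2*9) = -29*(-4 - 18) = -29*(-22) = 638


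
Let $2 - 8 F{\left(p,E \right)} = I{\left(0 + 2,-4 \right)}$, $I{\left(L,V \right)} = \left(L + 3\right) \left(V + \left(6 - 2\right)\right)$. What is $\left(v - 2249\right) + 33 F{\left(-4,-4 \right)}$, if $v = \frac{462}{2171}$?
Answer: $- \frac{19456825}{8684} \approx -2240.5$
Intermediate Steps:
$v = \frac{462}{2171}$ ($v = 462 \cdot \frac{1}{2171} = \frac{462}{2171} \approx 0.21281$)
$I{\left(L,V \right)} = \left(3 + L\right) \left(4 + V\right)$ ($I{\left(L,V \right)} = \left(3 + L\right) \left(V + \left(6 - 2\right)\right) = \left(3 + L\right) \left(V + 4\right) = \left(3 + L\right) \left(4 + V\right)$)
$F{\left(p,E \right)} = \frac{1}{4}$ ($F{\left(p,E \right)} = \frac{1}{4} - \frac{12 + 3 \left(-4\right) + 4 \left(0 + 2\right) + \left(0 + 2\right) \left(-4\right)}{8} = \frac{1}{4} - \frac{12 - 12 + 4 \cdot 2 + 2 \left(-4\right)}{8} = \frac{1}{4} - \frac{12 - 12 + 8 - 8}{8} = \frac{1}{4} - 0 = \frac{1}{4} + 0 = \frac{1}{4}$)
$\left(v - 2249\right) + 33 F{\left(-4,-4 \right)} = \left(\frac{462}{2171} - 2249\right) + 33 \cdot \frac{1}{4} = - \frac{4882117}{2171} + \frac{33}{4} = - \frac{19456825}{8684}$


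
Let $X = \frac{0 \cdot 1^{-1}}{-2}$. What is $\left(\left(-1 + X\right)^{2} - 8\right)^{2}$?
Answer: $49$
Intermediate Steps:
$X = 0$ ($X = 0 \cdot 1 \left(- \frac{1}{2}\right) = 0 \left(- \frac{1}{2}\right) = 0$)
$\left(\left(-1 + X\right)^{2} - 8\right)^{2} = \left(\left(-1 + 0\right)^{2} - 8\right)^{2} = \left(\left(-1\right)^{2} - 8\right)^{2} = \left(1 - 8\right)^{2} = \left(-7\right)^{2} = 49$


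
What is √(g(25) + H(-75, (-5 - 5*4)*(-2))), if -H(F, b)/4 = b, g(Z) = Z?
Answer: 5*I*√7 ≈ 13.229*I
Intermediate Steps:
H(F, b) = -4*b
√(g(25) + H(-75, (-5 - 5*4)*(-2))) = √(25 - 4*(-5 - 5*4)*(-2)) = √(25 - 4*(-5 - 20)*(-2)) = √(25 - (-100)*(-2)) = √(25 - 4*50) = √(25 - 200) = √(-175) = 5*I*√7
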